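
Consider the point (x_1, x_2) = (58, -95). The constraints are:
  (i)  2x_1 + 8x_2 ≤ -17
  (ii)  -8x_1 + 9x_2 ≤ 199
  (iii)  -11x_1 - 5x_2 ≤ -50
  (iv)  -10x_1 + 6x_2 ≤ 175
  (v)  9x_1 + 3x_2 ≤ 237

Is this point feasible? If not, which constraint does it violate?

feasible

(i): -644 ≤ -17 ✓
(ii): -1319 ≤ 199 ✓
(iii): -163 ≤ -50 ✓
(iv): -1150 ≤ 175 ✓
(v): 237 ≤ 237 ✓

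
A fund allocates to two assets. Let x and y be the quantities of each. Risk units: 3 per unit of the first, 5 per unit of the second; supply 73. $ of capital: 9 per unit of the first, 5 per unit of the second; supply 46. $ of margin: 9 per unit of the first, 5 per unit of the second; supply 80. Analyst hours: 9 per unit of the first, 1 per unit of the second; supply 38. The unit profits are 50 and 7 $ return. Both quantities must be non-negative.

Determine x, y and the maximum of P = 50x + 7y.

x = 4, y = 2, maximum P = 214

Extreme points and P = 50x + 7y:
  (0, 0) → P = 0
  (0, 46/5) → P = 322/5
  (38/9, 0) → P = 1900/9
  (4, 2) → P = 214

The binding constraints are 9x + 5y = 46 and 9x + y = 38.
Solving simultaneously gives x = 4, y = 2.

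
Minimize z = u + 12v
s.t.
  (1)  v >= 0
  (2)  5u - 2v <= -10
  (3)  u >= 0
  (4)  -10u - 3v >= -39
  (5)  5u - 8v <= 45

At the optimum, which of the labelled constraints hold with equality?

(2) and (3)

Vertices and z = u + 12v:
  (0, 5) → z = 60
  (48/35, 59/7) → z = 3588/35
  (0, 13) → z = 156

The minimum is at (0, 5). Substituting into each constraint, equality holds for (2) and (3); the remaining constraints have slack.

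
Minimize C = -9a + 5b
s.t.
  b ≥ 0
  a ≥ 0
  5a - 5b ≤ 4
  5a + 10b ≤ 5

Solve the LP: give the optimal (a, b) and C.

At the optimal vertex, 5a - 5b = 4 and 5a + 10b = 5.
Solving simultaneously gives a = 13/15, b = 1/15.

a = 13/15, b = 1/15, minimum C = -112/15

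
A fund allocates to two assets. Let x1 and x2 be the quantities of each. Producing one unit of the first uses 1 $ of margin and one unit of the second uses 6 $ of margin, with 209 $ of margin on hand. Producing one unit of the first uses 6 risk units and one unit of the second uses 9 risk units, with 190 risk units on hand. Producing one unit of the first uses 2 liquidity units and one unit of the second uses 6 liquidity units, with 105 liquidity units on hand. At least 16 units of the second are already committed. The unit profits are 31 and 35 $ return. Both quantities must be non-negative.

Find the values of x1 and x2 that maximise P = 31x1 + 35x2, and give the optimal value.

x1 = 9/2, x2 = 16, maximum P = 1399/2

Vertices and P = 31x1 + 35x2:
  (0, 35/2) → P = 1225/2
  (0, 16) → P = 560
  (9/2, 16) → P = 1399/2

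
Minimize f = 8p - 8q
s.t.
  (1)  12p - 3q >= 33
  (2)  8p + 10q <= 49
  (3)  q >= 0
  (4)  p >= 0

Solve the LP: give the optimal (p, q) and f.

The binding constraints are 12p - 3q = 33 and 8p + 10q = 49.
Solving simultaneously gives p = 53/16, q = 9/4.

p = 53/16, q = 9/4, minimum f = 17/2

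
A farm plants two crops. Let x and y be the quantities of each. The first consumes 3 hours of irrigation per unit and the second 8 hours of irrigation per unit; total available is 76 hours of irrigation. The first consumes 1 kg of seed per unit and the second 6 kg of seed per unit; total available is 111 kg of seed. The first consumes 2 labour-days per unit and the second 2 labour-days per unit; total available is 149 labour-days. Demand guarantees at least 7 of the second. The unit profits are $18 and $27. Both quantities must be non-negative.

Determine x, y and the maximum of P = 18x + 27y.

At the optimal vertex, 3x + 8y = 76 and y = 7.
Solving simultaneously gives x = 20/3, y = 7.

x = 20/3, y = 7, maximum P = 309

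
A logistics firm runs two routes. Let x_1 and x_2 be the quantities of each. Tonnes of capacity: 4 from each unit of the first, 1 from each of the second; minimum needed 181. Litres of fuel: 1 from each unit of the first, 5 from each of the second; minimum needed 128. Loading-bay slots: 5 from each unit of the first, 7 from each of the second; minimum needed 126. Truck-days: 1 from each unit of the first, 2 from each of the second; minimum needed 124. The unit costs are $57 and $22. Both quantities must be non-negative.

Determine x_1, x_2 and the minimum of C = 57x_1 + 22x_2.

Vertices and C = 57x_1 + 22x_2:
  (0, 181) → C = 3982
  (128, 0) → C = 7296
  (34, 45) → C = 2928
  (364/3, 4/3) → C = 20836/3
The feasible region is unbounded (it extends along (0, 1), (1, 0)), but C strictly increases along every unbounded feasible direction, so there is no improving ray and the minimum is attained at a vertex.

x_1 = 34, x_2 = 45, minimum C = 2928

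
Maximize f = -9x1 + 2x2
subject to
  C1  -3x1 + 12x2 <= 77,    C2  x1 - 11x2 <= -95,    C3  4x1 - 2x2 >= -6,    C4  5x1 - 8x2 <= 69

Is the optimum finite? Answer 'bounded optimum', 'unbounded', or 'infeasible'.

bounded optimum

Corner points and f = -9x1 + 2x2:
  (293/21, 208/21) → f = -2221/21
  (361/9, 148/9) → f = -2953/9
  (1519/47, 544/47) → f = -12583/47
The feasible region has finitely many vertices and no improving ray; the maximum is -2221/21 at (293/21, 208/21).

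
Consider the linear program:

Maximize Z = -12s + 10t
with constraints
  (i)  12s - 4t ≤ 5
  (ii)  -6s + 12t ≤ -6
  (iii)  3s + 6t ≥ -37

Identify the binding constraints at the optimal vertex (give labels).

(ii) and (iii)

Corner points and Z = -12s + 10t:
  (3/10, -7/20) → Z = -71/10
  (-59/42, -153/28) → Z = -529/14
  (-17/3, -10/3) → Z = 104/3

The maximum is at (-17/3, -10/3). Substituting into each constraint, equality holds for (ii) and (iii); the remaining constraints have slack.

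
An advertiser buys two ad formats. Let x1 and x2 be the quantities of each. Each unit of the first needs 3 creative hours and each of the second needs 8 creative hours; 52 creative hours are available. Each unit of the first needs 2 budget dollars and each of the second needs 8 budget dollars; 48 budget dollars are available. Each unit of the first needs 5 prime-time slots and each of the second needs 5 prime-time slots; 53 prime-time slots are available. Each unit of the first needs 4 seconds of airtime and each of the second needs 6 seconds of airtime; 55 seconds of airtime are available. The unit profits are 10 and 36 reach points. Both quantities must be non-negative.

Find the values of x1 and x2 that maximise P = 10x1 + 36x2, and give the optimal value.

The binding constraints are 3x1 + 8x2 = 52 and 2x1 + 8x2 = 48.
Solving simultaneously gives x1 = 4, x2 = 5.

x1 = 4, x2 = 5, maximum P = 220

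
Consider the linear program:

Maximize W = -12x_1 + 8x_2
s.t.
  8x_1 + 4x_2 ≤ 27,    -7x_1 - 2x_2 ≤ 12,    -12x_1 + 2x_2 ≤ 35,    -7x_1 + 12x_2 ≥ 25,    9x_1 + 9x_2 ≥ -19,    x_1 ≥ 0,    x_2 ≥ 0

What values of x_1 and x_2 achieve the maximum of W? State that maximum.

Extreme points and W = -12x_1 + 8x_2:
  (56/31, 389/124) → W = 106/31
  (0, 27/4) → W = 54
  (0, 25/12) → W = 50/3

At the optimal vertex, 8x_1 + 4x_2 = 27 and x_1 = 0.
Solving simultaneously gives x_1 = 0, x_2 = 27/4.

x_1 = 0, x_2 = 27/4, maximum W = 54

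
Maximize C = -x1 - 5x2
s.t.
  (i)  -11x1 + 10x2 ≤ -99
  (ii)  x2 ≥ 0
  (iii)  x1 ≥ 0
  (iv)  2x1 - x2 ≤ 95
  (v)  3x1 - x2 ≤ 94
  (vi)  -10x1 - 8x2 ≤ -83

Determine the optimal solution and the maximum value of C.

Extreme points and C = -x1 - 5x2:
  (9, 0) → C = -9
  (841/19, 737/19) → C = -4526/19
  (94/3, 0) → C = -94/3

The optimum lies where -11x1 + 10x2 = -99 and x2 = 0.
Solving simultaneously gives x1 = 9, x2 = 0.

x1 = 9, x2 = 0, maximum C = -9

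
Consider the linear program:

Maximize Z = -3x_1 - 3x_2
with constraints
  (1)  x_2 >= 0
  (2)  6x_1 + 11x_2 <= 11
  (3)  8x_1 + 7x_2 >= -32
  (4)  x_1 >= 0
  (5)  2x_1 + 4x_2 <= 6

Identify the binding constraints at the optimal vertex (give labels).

(1) and (4)

Vertices and Z = -3x_1 - 3x_2:
  (11/6, 0) → Z = -11/2
  (0, 0) → Z = 0
  (0, 1) → Z = -3

The maximum is at (0, 0). Substituting into each constraint, equality holds for (1) and (4); the remaining constraints have slack.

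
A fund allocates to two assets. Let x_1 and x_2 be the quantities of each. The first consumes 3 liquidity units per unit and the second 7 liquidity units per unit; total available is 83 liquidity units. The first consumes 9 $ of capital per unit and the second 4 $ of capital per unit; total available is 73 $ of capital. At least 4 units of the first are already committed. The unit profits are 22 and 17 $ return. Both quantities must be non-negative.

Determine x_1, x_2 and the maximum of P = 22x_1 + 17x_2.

The binding constraints are 9x_1 + 4x_2 = 73 and x_1 = 4.
Solving simultaneously gives x_1 = 4, x_2 = 37/4.

x_1 = 4, x_2 = 37/4, maximum P = 981/4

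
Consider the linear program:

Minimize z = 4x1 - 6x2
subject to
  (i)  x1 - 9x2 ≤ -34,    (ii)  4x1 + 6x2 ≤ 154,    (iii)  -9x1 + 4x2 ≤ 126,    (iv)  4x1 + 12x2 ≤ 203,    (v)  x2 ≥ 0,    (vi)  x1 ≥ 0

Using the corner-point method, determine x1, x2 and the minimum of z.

Extreme points and z = 4x1 - 6x2:
  (197/7, 145/21) → z = 498/7
  (0, 34/9) → z = -68/3
  (105/4, 49/6) → z = 56
  (0, 203/12) → z = -203/2

At the optimal vertex, 4x1 + 12x2 = 203 and x1 = 0.
Solving simultaneously gives x1 = 0, x2 = 203/12.

x1 = 0, x2 = 203/12, minimum z = -203/2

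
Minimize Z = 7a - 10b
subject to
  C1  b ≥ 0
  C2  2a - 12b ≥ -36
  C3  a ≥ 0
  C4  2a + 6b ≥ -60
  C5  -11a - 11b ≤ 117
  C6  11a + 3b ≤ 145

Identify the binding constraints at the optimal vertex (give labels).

C2 and C3

Feasible corners and Z = 7a - 10b:
  (0, 0) → Z = 0
  (145/11, 0) → Z = 1015/11
  (0, 3) → Z = -30
  (272/23, 343/69) → Z = 2282/69

The minimum is at (0, 3). Substituting into each constraint, equality holds for C2 and C3; the remaining constraints have slack.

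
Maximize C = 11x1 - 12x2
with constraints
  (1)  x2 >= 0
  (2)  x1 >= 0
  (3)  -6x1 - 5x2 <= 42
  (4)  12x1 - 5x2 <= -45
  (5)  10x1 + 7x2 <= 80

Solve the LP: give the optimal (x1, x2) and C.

x1 = 0, x2 = 9, maximum C = -108

Vertices and C = 11x1 - 12x2:
  (0, 9) → C = -108
  (0, 80/7) → C = -960/7
  (85/134, 705/67) → C = -15985/134

The binding constraints are x1 = 0 and 12x1 - 5x2 = -45.
Solving simultaneously gives x1 = 0, x2 = 9.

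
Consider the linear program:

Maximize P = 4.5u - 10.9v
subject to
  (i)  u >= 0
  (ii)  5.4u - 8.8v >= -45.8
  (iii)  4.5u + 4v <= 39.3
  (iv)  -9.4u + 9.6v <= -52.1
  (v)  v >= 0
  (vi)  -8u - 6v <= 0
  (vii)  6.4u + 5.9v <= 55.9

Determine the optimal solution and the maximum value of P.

Feasible corners and P = 4.5u - 10.9v:
  (131/15, 0) → P = 393/10
  (827/95, 3/95) → P = 18444/475
  (521/94, 0) → P = 4689/188
  (84403/11690, 9601/5845) → P = 1705117/116900

The binding constraints are 4.5u + 4v = 39.3 and v = 0.
Solving simultaneously gives u = 131/15, v = 0.

u = 131/15, v = 0, maximum P = 393/10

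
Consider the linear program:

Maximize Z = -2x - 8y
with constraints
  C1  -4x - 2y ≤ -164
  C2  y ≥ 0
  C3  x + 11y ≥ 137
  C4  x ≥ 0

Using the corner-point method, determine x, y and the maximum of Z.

x = 255/7, y = 64/7, maximum Z = -146

The feasible region is unbounded (it extends along (0, 1), (1, 0)), but Z strictly decreases along every unbounded feasible direction, so there is no improving ray and the maximum is attained at a vertex.

The optimum lies where -4x - 2y = -164 and x + 11y = 137.
Solving simultaneously gives x = 255/7, y = 64/7.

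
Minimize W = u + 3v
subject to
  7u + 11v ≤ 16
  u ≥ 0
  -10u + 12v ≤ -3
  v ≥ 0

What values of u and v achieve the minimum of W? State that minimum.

u = 3/10, v = 0, minimum W = 3/10

Feasible corners and W = u + 3v:
  (225/194, 139/194) → W = 321/97
  (16/7, 0) → W = 16/7
  (3/10, 0) → W = 3/10

At the optimal vertex, -10u + 12v = -3 and v = 0.
Solving simultaneously gives u = 3/10, v = 0.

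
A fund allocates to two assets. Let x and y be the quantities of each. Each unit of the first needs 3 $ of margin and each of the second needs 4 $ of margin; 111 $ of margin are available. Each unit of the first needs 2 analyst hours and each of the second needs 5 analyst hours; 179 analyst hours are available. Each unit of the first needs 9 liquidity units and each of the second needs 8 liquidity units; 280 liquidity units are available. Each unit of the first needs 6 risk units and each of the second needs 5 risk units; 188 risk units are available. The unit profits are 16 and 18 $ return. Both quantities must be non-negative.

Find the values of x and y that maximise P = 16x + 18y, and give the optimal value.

x = 58/3, y = 53/4, maximum P = 3287/6

Vertices and P = 16x + 18y:
  (0, 0) → P = 0
  (0, 111/4) → P = 999/2
  (280/9, 0) → P = 4480/9
  (58/3, 53/4) → P = 3287/6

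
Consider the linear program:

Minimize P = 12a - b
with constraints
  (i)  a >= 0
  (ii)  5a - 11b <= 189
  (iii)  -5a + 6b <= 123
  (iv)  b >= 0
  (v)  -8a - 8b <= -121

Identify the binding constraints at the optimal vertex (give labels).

(i) and (iii)

Extreme points and P = 12a - b:
  (0, 41/2) → P = -41/2
  (0, 121/8) → P = -121/8
  (189/5, 0) → P = 2268/5
  (121/8, 0) → P = 363/2
The feasible region is unbounded (it extends along (6, 5), (11, 5)), but P strictly increases along every unbounded feasible direction, so there is no improving ray and the minimum is attained at a vertex.

The minimum is at (0, 41/2). Substituting into each constraint, equality holds for (i) and (iii); the remaining constraints have slack.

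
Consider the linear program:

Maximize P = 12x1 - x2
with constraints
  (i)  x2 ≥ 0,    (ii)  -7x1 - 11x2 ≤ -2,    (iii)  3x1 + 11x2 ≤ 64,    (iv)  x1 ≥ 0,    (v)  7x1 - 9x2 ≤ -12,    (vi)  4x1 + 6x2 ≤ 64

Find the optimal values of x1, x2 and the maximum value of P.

x1 = 111/26, x2 = 121/26, maximum P = 1211/26

Corner points and P = 12x1 - x2:
  (0, 64/11) → P = -64/11
  (111/26, 121/26) → P = 1211/26
  (0, 4/3) → P = -4/3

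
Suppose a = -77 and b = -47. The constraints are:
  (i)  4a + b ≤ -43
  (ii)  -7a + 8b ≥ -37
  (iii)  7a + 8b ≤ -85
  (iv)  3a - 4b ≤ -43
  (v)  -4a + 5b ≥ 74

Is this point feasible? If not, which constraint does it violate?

not feasible — violates (v)

Constraint (v): -4a + 5b = 73, which is not ≥ 74. All other constraints are satisfied.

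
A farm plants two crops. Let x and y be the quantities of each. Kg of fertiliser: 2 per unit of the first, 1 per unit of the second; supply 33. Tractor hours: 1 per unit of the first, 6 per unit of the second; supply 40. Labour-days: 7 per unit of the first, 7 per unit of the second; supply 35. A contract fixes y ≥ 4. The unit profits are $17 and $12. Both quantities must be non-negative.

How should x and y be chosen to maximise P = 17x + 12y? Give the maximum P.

Feasible corners and P = 17x + 12y:
  (0, 5) → P = 60
  (0, 4) → P = 48
  (1, 4) → P = 65

The binding constraints are 7x + 7y = 35 and y = 4.
Solving simultaneously gives x = 1, y = 4.

x = 1, y = 4, maximum P = 65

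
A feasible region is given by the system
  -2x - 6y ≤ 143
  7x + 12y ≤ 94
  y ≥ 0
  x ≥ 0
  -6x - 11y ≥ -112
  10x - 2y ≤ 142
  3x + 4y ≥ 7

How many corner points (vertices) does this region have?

4

Of the 21 pairwise boundary intersections, those satisfying every inequality are:
  (94/7, 0)
  (0, 47/6)
  (7/3, 0)
  (0, 7/4)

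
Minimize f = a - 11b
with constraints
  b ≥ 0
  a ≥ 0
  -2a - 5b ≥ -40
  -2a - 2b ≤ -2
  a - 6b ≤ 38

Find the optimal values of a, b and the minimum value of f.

Extreme points and f = a - 11b:
  (20, 0) → f = 20
  (1, 0) → f = 1
  (0, 8) → f = -88
  (0, 1) → f = -11

The binding constraints are a = 0 and -2a - 5b = -40.
Solving simultaneously gives a = 0, b = 8.

a = 0, b = 8, minimum f = -88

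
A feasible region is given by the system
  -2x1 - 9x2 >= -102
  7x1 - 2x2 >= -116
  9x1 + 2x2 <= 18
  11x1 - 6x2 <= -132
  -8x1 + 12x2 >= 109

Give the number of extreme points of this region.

4

Of the 10 pairwise boundary intersections, those satisfying every inequality are:
  (-840/67, 946/67)
  (-192/37, 462/37)
  (-587/34, -165/68)
  (-155/14, 143/84)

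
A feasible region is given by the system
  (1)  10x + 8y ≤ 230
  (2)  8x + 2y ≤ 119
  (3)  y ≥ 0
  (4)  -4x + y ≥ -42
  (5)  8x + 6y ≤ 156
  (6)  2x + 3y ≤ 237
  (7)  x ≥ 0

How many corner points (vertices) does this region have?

5

Intersecting each pair of boundary lines and keeping only the points that satisfy every inequality leaves:
  (203/16, 35/4)
  (201/16, 37/4)
  (21/2, 0)
  (0, 0)
  (0, 26)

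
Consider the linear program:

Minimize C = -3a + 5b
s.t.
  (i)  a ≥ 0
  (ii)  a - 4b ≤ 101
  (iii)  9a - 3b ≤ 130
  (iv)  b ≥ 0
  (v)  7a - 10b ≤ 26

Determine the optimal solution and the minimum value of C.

a = 26/7, b = 0, minimum C = -78/7

Extreme points and C = -3a + 5b:
  (0, 0) → C = 0
  (1222/69, 676/69) → C = -286/69
  (26/7, 0) → C = -78/7
The feasible region is unbounded (it extends along (0, 1), (1, 3)), but C strictly increases along every unbounded feasible direction, so there is no improving ray and the minimum is attained at a vertex.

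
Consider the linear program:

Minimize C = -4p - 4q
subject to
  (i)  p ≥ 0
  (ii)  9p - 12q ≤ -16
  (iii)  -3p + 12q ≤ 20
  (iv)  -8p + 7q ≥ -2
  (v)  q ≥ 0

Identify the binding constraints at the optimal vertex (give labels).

Feasible corners and C = -4p - 4q:
  (0, 4/3) → C = -16/3
  (0, 5/3) → C = -20/3
  (2/3, 11/6) → C = -10

The minimum is at (2/3, 11/6). Substituting into each constraint, equality holds for (ii) and (iii); the remaining constraints have slack.

(ii) and (iii)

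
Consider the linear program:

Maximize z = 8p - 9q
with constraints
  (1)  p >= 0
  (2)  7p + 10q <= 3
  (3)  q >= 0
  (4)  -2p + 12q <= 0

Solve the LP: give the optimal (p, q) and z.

p = 3/7, q = 0, maximum z = 24/7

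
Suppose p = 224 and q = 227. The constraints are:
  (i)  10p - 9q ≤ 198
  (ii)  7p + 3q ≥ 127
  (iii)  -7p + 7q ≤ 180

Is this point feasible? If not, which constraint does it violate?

feasible

(i): 197 ≤ 198 ✓
(ii): 2249 ≥ 127 ✓
(iii): 21 ≤ 180 ✓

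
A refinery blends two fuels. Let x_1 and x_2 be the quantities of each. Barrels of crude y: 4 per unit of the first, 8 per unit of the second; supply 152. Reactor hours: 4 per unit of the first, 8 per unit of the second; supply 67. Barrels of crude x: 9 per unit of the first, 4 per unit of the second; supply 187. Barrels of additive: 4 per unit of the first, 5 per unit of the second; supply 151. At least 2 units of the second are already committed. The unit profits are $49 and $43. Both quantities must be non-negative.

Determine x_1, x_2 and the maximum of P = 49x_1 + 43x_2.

x_1 = 51/4, x_2 = 2, maximum P = 2843/4

Feasible corners and P = 49x_1 + 43x_2:
  (0, 67/8) → P = 2881/8
  (0, 2) → P = 86
  (51/4, 2) → P = 2843/4

At the optimal vertex, 4x_1 + 8x_2 = 67 and x_2 = 2.
Solving simultaneously gives x_1 = 51/4, x_2 = 2.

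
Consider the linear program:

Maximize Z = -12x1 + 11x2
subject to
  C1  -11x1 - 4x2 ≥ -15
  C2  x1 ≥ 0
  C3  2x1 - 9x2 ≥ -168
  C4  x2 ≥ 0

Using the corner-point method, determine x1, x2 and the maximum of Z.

Corner points and Z = -12x1 + 11x2:
  (0, 15/4) → Z = 165/4
  (15/11, 0) → Z = -180/11
  (0, 0) → Z = 0

x1 = 0, x2 = 15/4, maximum Z = 165/4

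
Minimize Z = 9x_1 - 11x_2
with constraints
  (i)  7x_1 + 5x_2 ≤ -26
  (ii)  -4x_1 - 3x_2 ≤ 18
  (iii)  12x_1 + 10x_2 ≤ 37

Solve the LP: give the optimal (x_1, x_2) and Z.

x_1 = -291/4, x_2 = 91, minimum Z = -6623/4

Vertices and Z = 9x_1 - 11x_2:
  (12, -22) → Z = 350
  (-89/2, 571/10) → Z = -5143/5
  (-291/4, 91) → Z = -6623/4

The optimum lies where -4x_1 - 3x_2 = 18 and 12x_1 + 10x_2 = 37.
Solving simultaneously gives x_1 = -291/4, x_2 = 91.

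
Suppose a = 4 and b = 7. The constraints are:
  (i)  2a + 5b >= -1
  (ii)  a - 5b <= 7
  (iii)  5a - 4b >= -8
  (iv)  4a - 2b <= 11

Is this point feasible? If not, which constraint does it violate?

(i): 43 ≥ -1 ✓
(ii): -31 ≤ 7 ✓
(iii): -8 ≥ -8 ✓
(iv): 2 ≤ 11 ✓

feasible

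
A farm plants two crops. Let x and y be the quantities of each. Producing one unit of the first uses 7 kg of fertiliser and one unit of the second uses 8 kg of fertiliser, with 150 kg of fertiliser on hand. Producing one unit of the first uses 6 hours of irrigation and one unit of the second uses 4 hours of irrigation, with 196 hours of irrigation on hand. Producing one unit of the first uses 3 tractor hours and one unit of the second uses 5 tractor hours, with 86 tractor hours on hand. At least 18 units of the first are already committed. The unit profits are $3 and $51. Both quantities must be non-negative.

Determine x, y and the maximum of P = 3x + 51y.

x = 18, y = 3, maximum P = 207

Extreme points and P = 3x + 51y:
  (150/7, 0) → P = 450/7
  (18, 0) → P = 54
  (18, 3) → P = 207

The binding constraints are 7x + 8y = 150 and x = 18.
Solving simultaneously gives x = 18, y = 3.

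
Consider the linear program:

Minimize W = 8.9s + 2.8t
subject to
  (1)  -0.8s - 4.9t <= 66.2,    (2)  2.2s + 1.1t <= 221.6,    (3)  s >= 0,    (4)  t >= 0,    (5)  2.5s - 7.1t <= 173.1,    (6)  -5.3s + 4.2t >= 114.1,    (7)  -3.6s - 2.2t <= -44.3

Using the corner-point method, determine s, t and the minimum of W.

s = 0, t = 163/6, minimum W = 1141/15

The binding constraints are s = 0 and -5.3s + 4.2t = 114.1.
Solving simultaneously gives s = 0, t = 163/6.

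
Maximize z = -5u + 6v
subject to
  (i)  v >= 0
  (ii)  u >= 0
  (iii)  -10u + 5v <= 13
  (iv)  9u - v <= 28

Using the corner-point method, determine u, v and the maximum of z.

u = 153/35, v = 397/35, maximum z = 231/5

Corner points and z = -5u + 6v:
  (0, 0) → z = 0
  (28/9, 0) → z = -140/9
  (0, 13/5) → z = 78/5
  (153/35, 397/35) → z = 231/5

The optimum lies where -10u + 5v = 13 and 9u - v = 28.
Solving simultaneously gives u = 153/35, v = 397/35.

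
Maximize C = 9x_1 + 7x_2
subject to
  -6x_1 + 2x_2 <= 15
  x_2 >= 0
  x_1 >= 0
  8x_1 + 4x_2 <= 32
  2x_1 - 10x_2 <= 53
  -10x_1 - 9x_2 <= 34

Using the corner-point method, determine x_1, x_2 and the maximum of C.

x_1 = 1/10, x_2 = 39/5, maximum C = 111/2

Extreme points and C = 9x_1 + 7x_2:
  (0, 15/2) → C = 105/2
  (1/10, 39/5) → C = 111/2
  (0, 0) → C = 0
  (4, 0) → C = 36

At the optimal vertex, -6x_1 + 2x_2 = 15 and 8x_1 + 4x_2 = 32.
Solving simultaneously gives x_1 = 1/10, x_2 = 39/5.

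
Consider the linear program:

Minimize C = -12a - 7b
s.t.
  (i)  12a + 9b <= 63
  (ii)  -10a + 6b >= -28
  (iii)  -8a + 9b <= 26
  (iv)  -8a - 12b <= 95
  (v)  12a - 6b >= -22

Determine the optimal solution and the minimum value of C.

a = 35/9, b = 49/27, minimum C = -1603/27

Vertices and C = -12a - 7b:
  (35/9, 49/27) → C = -1603/27
  (37/20, 68/15) → C = -809/15
  (-39/28, -587/84) → C = 5513/84
  (-7/10, 34/15) → C = -112/15
  (-139/32, -241/48) → C = 4189/48

The binding constraints are 12a + 9b = 63 and -10a + 6b = -28.
Solving simultaneously gives a = 35/9, b = 49/27.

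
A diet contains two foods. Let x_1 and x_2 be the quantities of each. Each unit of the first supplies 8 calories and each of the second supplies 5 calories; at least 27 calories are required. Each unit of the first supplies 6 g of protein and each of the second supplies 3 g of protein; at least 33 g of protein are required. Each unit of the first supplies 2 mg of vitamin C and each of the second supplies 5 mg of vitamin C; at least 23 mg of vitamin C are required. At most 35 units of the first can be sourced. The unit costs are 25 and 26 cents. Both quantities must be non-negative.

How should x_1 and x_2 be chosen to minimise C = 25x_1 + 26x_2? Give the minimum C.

x_1 = 4, x_2 = 3, minimum C = 178

Vertices and C = 25x_1 + 26x_2:
  (0, 11) → C = 286
  (23/2, 0) → C = 575/2
  (35, 0) → C = 875
  (4, 3) → C = 178
The feasible region is unbounded (it extends along (0, 1)), but C strictly increases along every unbounded feasible direction, so there is no improving ray and the minimum is attained at a vertex.

The optimum lies where 6x_1 + 3x_2 = 33 and 2x_1 + 5x_2 = 23.
Solving simultaneously gives x_1 = 4, x_2 = 3.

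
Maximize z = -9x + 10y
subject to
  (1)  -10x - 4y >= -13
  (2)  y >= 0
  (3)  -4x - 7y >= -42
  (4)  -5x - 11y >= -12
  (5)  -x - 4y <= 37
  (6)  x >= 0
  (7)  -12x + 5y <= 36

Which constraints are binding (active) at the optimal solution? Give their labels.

Vertices and z = -9x + 10y:
  (13/10, 0) → z = -117/10
  (19/18, 11/18) → z = -61/18
  (0, 0) → z = 0
  (0, 12/11) → z = 120/11

The maximum is at (0, 12/11). Substituting into each constraint, equality holds for (4) and (6); the remaining constraints have slack.

(4) and (6)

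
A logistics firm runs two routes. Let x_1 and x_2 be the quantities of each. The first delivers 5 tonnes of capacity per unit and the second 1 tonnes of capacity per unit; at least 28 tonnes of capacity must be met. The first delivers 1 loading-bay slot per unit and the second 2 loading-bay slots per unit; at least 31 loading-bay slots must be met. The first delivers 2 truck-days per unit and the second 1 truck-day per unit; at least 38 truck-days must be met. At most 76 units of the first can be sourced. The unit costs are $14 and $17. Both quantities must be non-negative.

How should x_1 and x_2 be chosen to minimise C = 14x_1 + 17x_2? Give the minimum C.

The feasible region is unbounded (it extends along (0, 1)), but C strictly increases along every unbounded feasible direction, so there is no improving ray and the minimum is attained at a vertex.

At the optimal vertex, x_1 + 2x_2 = 31 and 2x_1 + x_2 = 38.
Solving simultaneously gives x_1 = 15, x_2 = 8.

x_1 = 15, x_2 = 8, minimum C = 346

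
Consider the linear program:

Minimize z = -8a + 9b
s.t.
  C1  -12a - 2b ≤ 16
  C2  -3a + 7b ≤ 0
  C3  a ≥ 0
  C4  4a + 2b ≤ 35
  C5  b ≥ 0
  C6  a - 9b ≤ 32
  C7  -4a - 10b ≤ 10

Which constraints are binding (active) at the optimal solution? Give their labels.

C4 and C5

Feasible corners and z = -8a + 9b:
  (0, 0) → z = 0
  (245/34, 105/34) → z = -1015/34
  (35/4, 0) → z = -70

The minimum is at (35/4, 0). Substituting into each constraint, equality holds for C4 and C5; the remaining constraints have slack.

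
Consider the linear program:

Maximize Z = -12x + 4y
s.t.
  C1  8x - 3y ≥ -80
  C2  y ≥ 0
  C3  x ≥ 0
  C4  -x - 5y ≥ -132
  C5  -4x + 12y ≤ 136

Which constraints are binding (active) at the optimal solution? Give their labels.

C3 and C5

Feasible corners and Z = -12x + 4y:
  (0, 0) → Z = 0
  (132, 0) → Z = -1584
  (0, 34/3) → Z = 136/3
  (113/4, 83/4) → Z = -256

The maximum is at (0, 34/3). Substituting into each constraint, equality holds for C3 and C5; the remaining constraints have slack.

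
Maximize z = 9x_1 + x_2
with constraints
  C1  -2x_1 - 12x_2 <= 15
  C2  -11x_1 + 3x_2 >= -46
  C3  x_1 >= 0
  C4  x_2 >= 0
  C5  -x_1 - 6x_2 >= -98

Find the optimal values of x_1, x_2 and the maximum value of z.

x_1 = 190/23, x_2 = 344/23, maximum z = 2054/23

Corner points and z = 9x_1 + x_2:
  (46/11, 0) → z = 414/11
  (190/23, 344/23) → z = 2054/23
  (0, 0) → z = 0
  (0, 49/3) → z = 49/3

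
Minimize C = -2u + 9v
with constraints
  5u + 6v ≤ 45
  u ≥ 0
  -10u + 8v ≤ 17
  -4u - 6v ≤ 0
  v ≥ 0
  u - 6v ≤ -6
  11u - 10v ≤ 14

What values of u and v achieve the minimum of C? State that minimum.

u = 18/7, v = 10/7, minimum C = 54/7

Feasible corners and C = -2u + 9v:
  (129/50, 107/20) → C = 4299/100
  (267/58, 425/116) → C = 2757/116
  (0, 17/8) → C = 153/8
  (0, 1) → C = 9
  (18/7, 10/7) → C = 54/7

The binding constraints are u - 6v = -6 and 11u - 10v = 14.
Solving simultaneously gives u = 18/7, v = 10/7.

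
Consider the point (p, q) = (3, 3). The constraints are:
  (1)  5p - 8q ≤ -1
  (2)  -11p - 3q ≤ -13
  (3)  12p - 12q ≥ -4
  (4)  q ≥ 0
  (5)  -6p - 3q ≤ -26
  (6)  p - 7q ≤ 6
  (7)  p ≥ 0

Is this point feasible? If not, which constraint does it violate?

(1): -9 ≤ -1 ✓
(2): -42 ≤ -13 ✓
(3): 0 ≥ -4 ✓
(4): 3 ≥ 0 ✓
(5): -27 ≤ -26 ✓
(6): -18 ≤ 6 ✓
(7): 3 ≥ 0 ✓

feasible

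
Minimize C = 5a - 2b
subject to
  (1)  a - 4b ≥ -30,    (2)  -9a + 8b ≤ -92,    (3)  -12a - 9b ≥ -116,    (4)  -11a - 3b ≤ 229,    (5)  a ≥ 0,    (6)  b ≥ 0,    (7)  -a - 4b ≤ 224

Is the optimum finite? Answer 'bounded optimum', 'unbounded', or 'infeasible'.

The boundaries a - 4b = -30 and -9a + 8b = -92 meet at (152/7, 181/14), but that point violates -12a - 9b ≥ -116. Every candidate vertex is excluded by some other constraint, so the feasible region is empty.

infeasible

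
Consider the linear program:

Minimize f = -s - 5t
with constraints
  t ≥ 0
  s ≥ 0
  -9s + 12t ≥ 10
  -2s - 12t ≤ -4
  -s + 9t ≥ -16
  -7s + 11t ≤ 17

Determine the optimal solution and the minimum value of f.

s = 94/15, t = 83/15, minimum f = -509/15

Vertices and f = -s - 5t:
  (0, 5/6) → f = -25/6
  (0, 17/11) → f = -85/11
  (94/15, 83/15) → f = -509/15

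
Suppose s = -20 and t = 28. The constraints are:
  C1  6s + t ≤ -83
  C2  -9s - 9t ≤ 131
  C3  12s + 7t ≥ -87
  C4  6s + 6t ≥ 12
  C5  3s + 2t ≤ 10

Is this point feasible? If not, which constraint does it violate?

feasible

C1: -92 ≤ -83 ✓
C2: -72 ≤ 131 ✓
C3: -44 ≥ -87 ✓
C4: 48 ≥ 12 ✓
C5: -4 ≤ 10 ✓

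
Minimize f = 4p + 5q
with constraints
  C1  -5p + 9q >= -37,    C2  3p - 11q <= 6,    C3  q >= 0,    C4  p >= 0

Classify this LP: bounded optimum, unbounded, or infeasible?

bounded optimum

Extreme points and f = 4p + 5q:
  (353/28, 81/28) → f = 1817/28
  (2, 0) → f = 8
  (0, 0) → f = 0
The feasible region has finitely many vertices and no improving ray; the minimum is 0 at (0, 0).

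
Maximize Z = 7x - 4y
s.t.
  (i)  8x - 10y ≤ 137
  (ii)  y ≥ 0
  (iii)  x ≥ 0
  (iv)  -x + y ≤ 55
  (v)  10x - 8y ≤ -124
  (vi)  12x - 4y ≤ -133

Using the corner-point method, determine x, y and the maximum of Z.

x = 0, y = 133/4, maximum Z = -133

Feasible corners and Z = 7x - 4y:
  (0, 55) → Z = -220
  (0, 133/4) → Z = -133
  (87/8, 527/8) → Z = -1499/8

The optimum lies where x = 0 and 12x - 4y = -133.
Solving simultaneously gives x = 0, y = 133/4.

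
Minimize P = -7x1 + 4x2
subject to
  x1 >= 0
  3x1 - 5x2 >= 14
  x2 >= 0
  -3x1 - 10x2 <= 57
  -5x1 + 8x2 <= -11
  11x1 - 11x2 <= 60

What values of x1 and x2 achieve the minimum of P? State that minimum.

Vertices and P = -7x1 + 4x2:
  (14/3, 0) → P = -98/3
  (73/11, 13/11) → P = -459/11
  (60/11, 0) → P = -420/11

The optimum lies where 3x1 - 5x2 = 14 and 11x1 - 11x2 = 60.
Solving simultaneously gives x1 = 73/11, x2 = 13/11.

x1 = 73/11, x2 = 13/11, minimum P = -459/11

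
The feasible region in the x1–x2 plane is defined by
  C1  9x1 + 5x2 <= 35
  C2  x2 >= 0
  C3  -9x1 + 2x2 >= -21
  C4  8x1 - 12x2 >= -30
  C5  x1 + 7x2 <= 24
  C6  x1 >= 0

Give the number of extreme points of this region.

6

The feasible vertices (each the meet of two boundaries and inside every other half-plane) are:
  (25/9, 2)
  (125/58, 181/58)
  (7/3, 0)
  (0, 0)
  (39/34, 111/34)
  (0, 5/2)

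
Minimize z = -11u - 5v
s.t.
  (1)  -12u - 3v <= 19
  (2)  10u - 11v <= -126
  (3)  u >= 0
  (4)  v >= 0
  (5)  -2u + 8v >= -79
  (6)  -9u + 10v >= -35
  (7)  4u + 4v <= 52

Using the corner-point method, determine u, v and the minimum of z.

u = 17/21, v = 256/21, minimum z = -489/7

Extreme points and z = -11u - 5v:
  (0, 126/11) → z = -630/11
  (17/21, 256/21) → z = -489/7
  (0, 13) → z = -65

At the optimal vertex, 10u - 11v = -126 and 4u + 4v = 52.
Solving simultaneously gives u = 17/21, v = 256/21.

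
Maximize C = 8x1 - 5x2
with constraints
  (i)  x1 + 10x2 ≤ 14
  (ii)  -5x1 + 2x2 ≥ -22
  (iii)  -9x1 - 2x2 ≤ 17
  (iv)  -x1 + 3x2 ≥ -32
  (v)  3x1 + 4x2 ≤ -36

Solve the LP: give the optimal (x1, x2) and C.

Corner points and C = 8x1 - 5x2:
  (5/14, -283/28) → C = 1495/28
  (8/13, -123/13) → C = 679/13
  (2/15, -91/10) → C = 1397/30

The optimum lies where -5x1 + 2x2 = -22 and -9x1 - 2x2 = 17.
Solving simultaneously gives x1 = 5/14, x2 = -283/28.

x1 = 5/14, x2 = -283/28, maximum C = 1495/28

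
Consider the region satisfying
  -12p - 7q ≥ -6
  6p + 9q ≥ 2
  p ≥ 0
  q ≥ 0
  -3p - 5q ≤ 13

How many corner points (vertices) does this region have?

4

Intersecting each pair of boundary lines and keeping only the points that satisfy every inequality leaves:
  (0, 6/7)
  (1/2, 0)
  (0, 2/9)
  (1/3, 0)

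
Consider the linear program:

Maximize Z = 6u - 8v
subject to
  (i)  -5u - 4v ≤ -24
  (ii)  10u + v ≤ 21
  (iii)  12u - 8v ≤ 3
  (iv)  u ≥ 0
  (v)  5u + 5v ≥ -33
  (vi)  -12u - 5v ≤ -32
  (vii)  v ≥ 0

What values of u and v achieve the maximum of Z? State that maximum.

u = 12/7, v = 27/7, maximum Z = -144/7

Vertices and Z = 6u - 8v:
  (12/7, 27/7) → Z = -144/7
  (8/23, 128/23) → Z = -976/23
  (0, 21) → Z = -168
  (0, 32/5) → Z = -256/5

The optimum lies where -5u - 4v = -24 and 10u + v = 21.
Solving simultaneously gives u = 12/7, v = 27/7.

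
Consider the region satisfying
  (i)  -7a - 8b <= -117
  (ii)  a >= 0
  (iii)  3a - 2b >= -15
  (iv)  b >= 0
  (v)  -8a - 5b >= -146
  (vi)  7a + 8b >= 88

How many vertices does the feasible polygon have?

4

Of the 14 pairwise boundary intersections, those satisfying every inequality are:
  (3, 12)
  (117/7, 0)
  (7, 18)
  (73/4, 0)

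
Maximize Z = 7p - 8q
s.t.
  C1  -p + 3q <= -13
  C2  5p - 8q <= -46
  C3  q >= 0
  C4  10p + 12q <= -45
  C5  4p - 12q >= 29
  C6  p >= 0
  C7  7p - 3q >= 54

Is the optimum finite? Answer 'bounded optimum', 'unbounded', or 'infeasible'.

The boundaries p = 0 and 7p - 3q = 54 meet at (0, -18), but that point violates 5p - 8q ≤ -46. Every candidate vertex is excluded by some other constraint, so the feasible region is empty.

infeasible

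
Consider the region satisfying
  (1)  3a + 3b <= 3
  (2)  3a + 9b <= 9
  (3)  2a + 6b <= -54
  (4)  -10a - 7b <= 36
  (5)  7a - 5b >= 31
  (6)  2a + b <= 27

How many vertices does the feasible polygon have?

4

Of the 14 pairwise boundary intersections, those satisfying every inequality are:
  (15, -14)
  (26, -25)
  (81/23, -234/23)
  (225/4, -171/2)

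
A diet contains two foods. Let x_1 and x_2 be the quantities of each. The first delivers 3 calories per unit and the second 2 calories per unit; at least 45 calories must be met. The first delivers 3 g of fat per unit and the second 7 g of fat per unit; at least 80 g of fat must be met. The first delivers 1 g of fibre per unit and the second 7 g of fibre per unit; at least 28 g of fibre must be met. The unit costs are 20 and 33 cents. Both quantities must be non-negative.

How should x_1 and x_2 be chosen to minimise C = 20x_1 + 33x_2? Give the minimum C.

x_1 = 31/3, x_2 = 7, minimum C = 1313/3

Corner points and C = 20x_1 + 33x_2:
  (0, 45/2) → C = 1485/2
  (28, 0) → C = 560
  (31/3, 7) → C = 1313/3
  (26, 2/7) → C = 3706/7
The feasible region is unbounded (it extends along (0, 1), (1, 0)), but C strictly increases along every unbounded feasible direction, so there is no improving ray and the minimum is attained at a vertex.

The optimum lies where 3x_1 + 2x_2 = 45 and 3x_1 + 7x_2 = 80.
Solving simultaneously gives x_1 = 31/3, x_2 = 7.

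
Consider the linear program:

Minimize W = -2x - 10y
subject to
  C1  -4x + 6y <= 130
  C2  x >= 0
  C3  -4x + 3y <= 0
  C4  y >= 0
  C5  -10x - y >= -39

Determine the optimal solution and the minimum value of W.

x = 117/34, y = 78/17, minimum W = -897/17

Corner points and W = -2x - 10y:
  (0, 0) → W = 0
  (117/34, 78/17) → W = -897/17
  (39/10, 0) → W = -39/5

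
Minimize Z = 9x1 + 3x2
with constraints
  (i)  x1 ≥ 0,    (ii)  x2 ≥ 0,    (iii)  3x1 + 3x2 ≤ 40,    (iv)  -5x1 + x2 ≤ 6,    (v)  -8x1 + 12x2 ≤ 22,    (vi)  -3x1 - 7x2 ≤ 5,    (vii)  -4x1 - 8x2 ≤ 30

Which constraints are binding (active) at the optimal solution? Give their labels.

(i) and (ii)

Corner points and Z = 9x1 + 3x2:
  (0, 0) → Z = 0
  (0, 11/6) → Z = 11/2
  (40/3, 0) → Z = 120
  (69/10, 193/30) → Z = 407/5

The minimum is at (0, 0). Substituting into each constraint, equality holds for (i) and (ii); the remaining constraints have slack.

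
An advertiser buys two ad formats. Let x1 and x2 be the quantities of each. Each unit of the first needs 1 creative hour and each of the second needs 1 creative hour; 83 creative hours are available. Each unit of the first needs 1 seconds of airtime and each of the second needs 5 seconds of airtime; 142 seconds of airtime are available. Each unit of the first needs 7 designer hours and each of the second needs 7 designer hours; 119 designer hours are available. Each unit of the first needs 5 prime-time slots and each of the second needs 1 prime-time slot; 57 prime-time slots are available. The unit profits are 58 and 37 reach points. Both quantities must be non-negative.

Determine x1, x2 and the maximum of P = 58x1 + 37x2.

Extreme points and P = 58x1 + 37x2:
  (0, 0) → P = 0
  (0, 17) → P = 629
  (57/5, 0) → P = 3306/5
  (10, 7) → P = 839

x1 = 10, x2 = 7, maximum P = 839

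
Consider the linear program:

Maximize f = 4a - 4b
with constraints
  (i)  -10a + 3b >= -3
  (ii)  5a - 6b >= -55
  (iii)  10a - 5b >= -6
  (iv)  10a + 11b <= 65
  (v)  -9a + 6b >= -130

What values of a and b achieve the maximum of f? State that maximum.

The binding constraints are 10a - 5b = -6 and -9a + 6b = -130.
Solving simultaneously gives a = -686/15, b = -1354/15.

a = -686/15, b = -1354/15, maximum f = 2672/15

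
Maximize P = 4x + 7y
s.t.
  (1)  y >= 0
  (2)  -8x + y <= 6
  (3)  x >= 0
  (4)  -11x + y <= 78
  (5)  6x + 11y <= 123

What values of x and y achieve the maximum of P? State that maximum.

Feasible corners and P = 4x + 7y:
  (0, 0) → P = 0
  (41/2, 0) → P = 82
  (0, 6) → P = 42
  (57/94, 510/47) → P = 3684/47

x = 41/2, y = 0, maximum P = 82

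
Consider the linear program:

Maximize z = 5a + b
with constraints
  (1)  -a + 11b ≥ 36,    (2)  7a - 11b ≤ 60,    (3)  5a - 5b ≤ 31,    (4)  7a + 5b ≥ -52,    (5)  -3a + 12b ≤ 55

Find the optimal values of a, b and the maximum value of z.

a = 647/45, b = 368/45, maximum z = 1201/15

Corner points and z = 5a + b:
  (521/50, 211/50) → z = 1408/25
  (-173/21, 53/21) → z = -116/3
  (647/45, 368/45) → z = 1201/15

The optimum lies where 5a - 5b = 31 and -3a + 12b = 55.
Solving simultaneously gives a = 647/45, b = 368/45.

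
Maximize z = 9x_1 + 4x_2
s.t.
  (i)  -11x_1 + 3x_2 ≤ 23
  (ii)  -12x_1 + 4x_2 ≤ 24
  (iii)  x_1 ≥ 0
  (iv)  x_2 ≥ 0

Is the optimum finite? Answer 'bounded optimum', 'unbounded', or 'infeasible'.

unbounded

From the feasible point (0, 6), moving in the direction (4, 12) keeps every constraint satisfied while z increases without bound.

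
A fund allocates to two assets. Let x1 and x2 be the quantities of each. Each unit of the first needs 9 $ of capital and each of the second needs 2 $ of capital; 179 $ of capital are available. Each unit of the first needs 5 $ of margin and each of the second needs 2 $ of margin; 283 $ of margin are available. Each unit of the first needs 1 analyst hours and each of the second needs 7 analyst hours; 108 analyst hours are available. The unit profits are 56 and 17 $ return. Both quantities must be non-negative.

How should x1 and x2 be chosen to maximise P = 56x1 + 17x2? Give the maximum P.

x1 = 17, x2 = 13, maximum P = 1173

Corner points and P = 56x1 + 17x2:
  (0, 0) → P = 0
  (0, 108/7) → P = 1836/7
  (179/9, 0) → P = 10024/9
  (17, 13) → P = 1173

At the optimal vertex, 9x1 + 2x2 = 179 and x1 + 7x2 = 108.
Solving simultaneously gives x1 = 17, x2 = 13.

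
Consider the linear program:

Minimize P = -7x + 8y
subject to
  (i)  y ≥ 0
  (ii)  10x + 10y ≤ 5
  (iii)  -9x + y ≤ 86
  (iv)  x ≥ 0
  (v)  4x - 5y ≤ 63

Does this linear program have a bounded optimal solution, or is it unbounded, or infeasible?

Feasible corners and P = -7x + 8y:
  (1/2, 0) → P = -7/2
  (0, 0) → P = 0
  (0, 1/2) → P = 4
The feasible region has finitely many vertices and no improving ray; the minimum is -7/2 at (1/2, 0).

bounded optimum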